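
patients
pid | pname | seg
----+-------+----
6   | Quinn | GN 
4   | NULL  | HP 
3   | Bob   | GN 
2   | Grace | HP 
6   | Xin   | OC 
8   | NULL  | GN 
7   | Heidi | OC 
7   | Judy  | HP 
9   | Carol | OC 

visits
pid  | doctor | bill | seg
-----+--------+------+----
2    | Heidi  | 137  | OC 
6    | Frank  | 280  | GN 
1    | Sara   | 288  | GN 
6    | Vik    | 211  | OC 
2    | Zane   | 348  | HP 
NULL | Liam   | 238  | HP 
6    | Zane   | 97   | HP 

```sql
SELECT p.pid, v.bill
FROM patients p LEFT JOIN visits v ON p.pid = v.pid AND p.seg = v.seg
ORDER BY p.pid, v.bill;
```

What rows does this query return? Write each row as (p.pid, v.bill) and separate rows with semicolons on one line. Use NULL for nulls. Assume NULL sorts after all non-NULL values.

LEFT JOIN keeps every row from `patients`; unmatched rows get NULL for `visits`'s columns.
Matching on p.pid = v.pid AND p.seg = v.seg. A NULL in a compared column never satisfies the condition.
- p[0] pid=6, seg=GN → 1 match(es) in v → 1 row(s).
- p[1] pid=4, seg=HP → no match; kept with NULLs on the v side.
- p[2] pid=3, seg=GN → no match; kept with NULLs on the v side.
- p[3] pid=2, seg=HP → 1 match(es) in v → 1 row(s).
- p[4] pid=6, seg=OC → 1 match(es) in v → 1 row(s).
- p[5] pid=8, seg=GN → no match; kept with NULLs on the v side.
- p[6] pid=7, seg=OC → no match; kept with NULLs on the v side.
- p[7] pid=7, seg=HP → no match; kept with NULLs on the v side.
- p[8] pid=9, seg=OC → no match; kept with NULLs on the v side.
After projecting and ordering:
p.pid | v.bill
2 | 348
3 | NULL
4 | NULL
6 | 211
6 | 280
7 | NULL
7 | NULL
8 | NULL
9 | NULL

(2, 348); (3, NULL); (4, NULL); (6, 211); (6, 280); (7, NULL); (7, NULL); (8, NULL); (9, NULL)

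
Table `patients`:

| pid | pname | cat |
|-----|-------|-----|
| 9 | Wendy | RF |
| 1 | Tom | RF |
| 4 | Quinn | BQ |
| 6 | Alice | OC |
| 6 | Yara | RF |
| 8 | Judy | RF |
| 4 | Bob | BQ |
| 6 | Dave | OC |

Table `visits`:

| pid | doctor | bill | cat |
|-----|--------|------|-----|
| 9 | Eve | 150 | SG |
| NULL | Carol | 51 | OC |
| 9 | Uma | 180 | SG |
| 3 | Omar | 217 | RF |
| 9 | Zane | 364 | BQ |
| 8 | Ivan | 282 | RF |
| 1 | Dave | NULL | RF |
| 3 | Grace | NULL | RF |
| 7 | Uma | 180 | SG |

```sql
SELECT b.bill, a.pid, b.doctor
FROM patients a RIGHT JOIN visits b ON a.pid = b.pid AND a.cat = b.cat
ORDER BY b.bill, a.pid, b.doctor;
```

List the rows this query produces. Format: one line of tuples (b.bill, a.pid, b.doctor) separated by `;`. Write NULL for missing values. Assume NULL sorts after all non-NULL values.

RIGHT JOIN keeps every row from `visits`; unmatched rows get NULL for `patients`'s columns.
Matching on a.pid = b.pid AND a.cat = b.cat. A NULL in a compared column never satisfies the condition.
- pid=9, cat=RF: no matching b row.
- pid=1, cat=RF: 1 matching b row(s), so 1 row(s) emitted.
- pid=4, cat=BQ: no matching b row.
- pid=6, cat=OC: no matching b row.
- pid=6, cat=RF: no matching b row.
- pid=8, cat=RF: 1 matching b row(s), so 1 row(s) emitted.
- pid=4, cat=BQ: no matching b row.
- pid=6, cat=OC: no matching b row.
- plus 7 unmatched b row(s), each kept with NULL a columns.
After projecting and ordering:
b.bill | a.pid | b.doctor
51 | NULL | Carol
150 | NULL | Eve
180 | NULL | Uma
180 | NULL | Uma
217 | NULL | Omar
282 | 8 | Ivan
364 | NULL | Zane
NULL | 1 | Dave
NULL | NULL | Grace

(51, NULL, Carol); (150, NULL, Eve); (180, NULL, Uma); (180, NULL, Uma); (217, NULL, Omar); (282, 8, Ivan); (364, NULL, Zane); (NULL, 1, Dave); (NULL, NULL, Grace)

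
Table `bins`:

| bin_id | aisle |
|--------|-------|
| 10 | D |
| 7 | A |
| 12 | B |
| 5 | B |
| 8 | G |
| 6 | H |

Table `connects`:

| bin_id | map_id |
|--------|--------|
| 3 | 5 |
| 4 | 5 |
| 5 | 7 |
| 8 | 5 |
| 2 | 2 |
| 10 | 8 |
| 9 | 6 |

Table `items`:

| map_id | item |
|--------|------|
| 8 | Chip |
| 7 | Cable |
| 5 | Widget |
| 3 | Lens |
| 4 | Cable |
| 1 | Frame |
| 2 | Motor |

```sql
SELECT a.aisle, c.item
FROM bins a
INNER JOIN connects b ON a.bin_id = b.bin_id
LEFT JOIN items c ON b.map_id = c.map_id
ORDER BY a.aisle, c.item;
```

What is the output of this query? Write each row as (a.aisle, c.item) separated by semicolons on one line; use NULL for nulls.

(B, Cable); (D, Chip); (G, Widget)

Joins associate left-to-right: bins INNER JOIN connects on bin_id gives 3 intermediate row(s).
Then LEFT JOIN `items c` on map_id: each of those 3 rows is kept; rows whose b.map_id has no match in c get NULL for c's columns.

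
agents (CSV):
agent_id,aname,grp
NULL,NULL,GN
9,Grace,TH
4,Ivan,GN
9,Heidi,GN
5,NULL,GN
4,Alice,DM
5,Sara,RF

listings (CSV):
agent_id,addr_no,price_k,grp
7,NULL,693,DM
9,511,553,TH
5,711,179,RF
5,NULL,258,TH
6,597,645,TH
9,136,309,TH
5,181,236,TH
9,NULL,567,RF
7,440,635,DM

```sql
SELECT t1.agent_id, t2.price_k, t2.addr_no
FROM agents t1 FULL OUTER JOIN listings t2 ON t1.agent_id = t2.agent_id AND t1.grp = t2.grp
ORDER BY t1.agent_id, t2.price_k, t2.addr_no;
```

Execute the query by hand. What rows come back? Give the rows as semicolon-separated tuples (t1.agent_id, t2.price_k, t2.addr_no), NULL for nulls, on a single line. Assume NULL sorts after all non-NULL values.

(4, NULL, NULL); (4, NULL, NULL); (5, 179, 711); (5, NULL, NULL); (9, 309, 136); (9, 553, 511); (9, NULL, NULL); (NULL, 236, 181); (NULL, 258, NULL); (NULL, 567, NULL); (NULL, 635, 440); (NULL, 645, 597); (NULL, 693, NULL); (NULL, NULL, NULL)

FULL OUTER JOIN keeps every row from both sides; unmatched rows get NULL for the other side's columns.
Matching on t1.agent_id = t2.agent_id AND t1.grp = t2.grp. A NULL in a compared column never satisfies the condition.
- t1 row (agent_id=NULL, grp=GN): no match → kept, t2 columns NULL.
- t1 row (agent_id=9, grp=TH): matches 2 t2 row(s) → 2 output row(s).
- t1 row (agent_id=4, grp=GN): no match → kept, t2 columns NULL.
- t1 row (agent_id=9, grp=GN): no match → kept, t2 columns NULL.
- t1 row (agent_id=5, grp=GN): no match → kept, t2 columns NULL.
- t1 row (agent_id=4, grp=DM): no match → kept, t2 columns NULL.
- t1 row (agent_id=5, grp=RF): matches 1 t2 row(s) → 1 output row(s).
- 6 row(s) from t2 found no t1 partner → padded with NULL.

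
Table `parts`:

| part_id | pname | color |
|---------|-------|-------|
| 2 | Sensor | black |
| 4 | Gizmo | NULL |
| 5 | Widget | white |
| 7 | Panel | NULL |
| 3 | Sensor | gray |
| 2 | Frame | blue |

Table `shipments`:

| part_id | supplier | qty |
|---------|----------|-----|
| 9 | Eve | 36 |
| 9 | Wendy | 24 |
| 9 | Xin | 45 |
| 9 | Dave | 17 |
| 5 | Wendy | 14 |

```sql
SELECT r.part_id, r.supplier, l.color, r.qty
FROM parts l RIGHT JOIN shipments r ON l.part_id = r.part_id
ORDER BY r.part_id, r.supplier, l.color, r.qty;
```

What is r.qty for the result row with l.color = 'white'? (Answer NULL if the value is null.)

14

RIGHT JOIN keeps every row from `shipments`; unmatched rows get NULL for `parts`'s columns.
Matching on l.part_id = r.part_id.
- part_id=2: no matching r row.
- part_id=4: no matching r row.
- part_id=5: 1 matching r row(s), so 1 row(s) emitted.
- part_id=7: no matching r row.
- part_id=3: no matching r row.
- part_id=2: no matching r row.
- plus 4 unmatched r row(s), each kept with NULL l columns.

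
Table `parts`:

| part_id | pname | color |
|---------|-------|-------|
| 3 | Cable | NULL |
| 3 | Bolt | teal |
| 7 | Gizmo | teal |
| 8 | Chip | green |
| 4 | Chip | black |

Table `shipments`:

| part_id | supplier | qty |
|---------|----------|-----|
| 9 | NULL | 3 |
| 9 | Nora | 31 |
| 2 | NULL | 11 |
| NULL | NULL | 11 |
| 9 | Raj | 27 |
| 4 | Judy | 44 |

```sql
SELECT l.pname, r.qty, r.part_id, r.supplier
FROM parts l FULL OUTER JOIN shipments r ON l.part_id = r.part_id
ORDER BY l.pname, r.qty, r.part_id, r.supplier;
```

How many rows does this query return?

10

FULL OUTER JOIN keeps every row from both sides; unmatched rows get NULL for the other side's columns.
Matching on l.part_id = r.part_id. A NULL in a compared column never satisfies the condition.
- l row (part_id=3): no match → kept, r columns NULL.
- l row (part_id=3): no match → kept, r columns NULL.
- l row (part_id=7): no match → kept, r columns NULL.
- l row (part_id=8): no match → kept, r columns NULL.
- l row (part_id=4): matches 1 r row(s) → 1 output row(s).
- plus 5 unmatched r row(s), each kept with NULL l columns.
Total: 1 matched + 9 padded = 10 rows.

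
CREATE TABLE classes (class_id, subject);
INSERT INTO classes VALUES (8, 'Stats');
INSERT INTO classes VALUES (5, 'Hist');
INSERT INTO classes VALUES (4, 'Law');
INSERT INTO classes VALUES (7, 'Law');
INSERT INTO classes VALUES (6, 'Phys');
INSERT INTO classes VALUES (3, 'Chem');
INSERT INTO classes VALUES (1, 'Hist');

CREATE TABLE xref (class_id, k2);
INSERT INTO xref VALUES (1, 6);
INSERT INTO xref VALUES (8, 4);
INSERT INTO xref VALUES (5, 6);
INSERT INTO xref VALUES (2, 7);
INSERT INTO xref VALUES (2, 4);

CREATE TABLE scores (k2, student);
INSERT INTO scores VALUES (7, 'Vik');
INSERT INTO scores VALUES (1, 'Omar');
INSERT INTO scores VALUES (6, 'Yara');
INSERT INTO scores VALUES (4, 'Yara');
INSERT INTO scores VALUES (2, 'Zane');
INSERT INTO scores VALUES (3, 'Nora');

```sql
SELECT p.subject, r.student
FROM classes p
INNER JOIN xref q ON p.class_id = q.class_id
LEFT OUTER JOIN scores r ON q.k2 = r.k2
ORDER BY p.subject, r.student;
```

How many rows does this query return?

3

Step 1 — p INNER JOIN q on class_id → 3 row(s).
Then LEFT JOIN `scores r` on k2: each of those 3 rows is kept; rows whose q.k2 has no match in r get NULL for r's columns.
Result: 3 row(s).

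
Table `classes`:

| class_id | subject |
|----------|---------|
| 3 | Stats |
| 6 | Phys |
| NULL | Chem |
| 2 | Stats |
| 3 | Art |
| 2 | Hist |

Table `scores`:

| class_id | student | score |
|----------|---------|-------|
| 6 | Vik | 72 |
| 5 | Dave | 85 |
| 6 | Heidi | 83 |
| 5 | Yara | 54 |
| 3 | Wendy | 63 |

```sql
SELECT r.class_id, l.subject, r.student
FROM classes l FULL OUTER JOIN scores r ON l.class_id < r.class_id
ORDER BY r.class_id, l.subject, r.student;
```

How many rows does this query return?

FULL OUTER JOIN keeps every row from both sides; unmatched rows get NULL for the other side's columns.
Matching on l.class_id < r.class_id. A NULL in a compared column never satisfies the condition.
- l row (class_id=3): matches 4 r row(s) → 4 output row(s).
- l row (class_id=6): no match → kept, r columns NULL.
- l row (class_id=NULL): no match → kept, r columns NULL.
- l row (class_id=2): matches 5 r row(s) → 5 output row(s).
- l row (class_id=3): matches 4 r row(s) → 4 output row(s).
- l row (class_id=2): matches 5 r row(s) → 5 output row(s).
Total: 18 matched + 2 padded = 20 rows.

20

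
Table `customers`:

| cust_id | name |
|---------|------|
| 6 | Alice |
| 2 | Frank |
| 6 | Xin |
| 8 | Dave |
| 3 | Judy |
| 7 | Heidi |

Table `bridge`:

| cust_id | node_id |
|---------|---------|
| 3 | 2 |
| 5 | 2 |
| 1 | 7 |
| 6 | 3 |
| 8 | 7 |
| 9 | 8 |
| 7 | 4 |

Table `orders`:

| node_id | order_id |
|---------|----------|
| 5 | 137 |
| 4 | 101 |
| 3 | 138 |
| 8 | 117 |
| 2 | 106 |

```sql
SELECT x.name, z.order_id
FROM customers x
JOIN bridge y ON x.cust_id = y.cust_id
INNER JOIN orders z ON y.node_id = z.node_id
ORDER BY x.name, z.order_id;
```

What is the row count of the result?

4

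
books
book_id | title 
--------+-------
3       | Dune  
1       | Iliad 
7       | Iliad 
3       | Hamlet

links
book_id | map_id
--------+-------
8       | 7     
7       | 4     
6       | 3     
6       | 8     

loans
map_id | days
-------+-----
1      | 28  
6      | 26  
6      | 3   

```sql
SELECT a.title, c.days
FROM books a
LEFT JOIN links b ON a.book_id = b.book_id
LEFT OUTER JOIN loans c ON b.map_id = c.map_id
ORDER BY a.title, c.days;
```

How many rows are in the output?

Joins associate left-to-right: books LEFT JOIN links on book_id gives 4 intermediate row(s).
Then LEFT JOIN `loans c` on map_id: each of those 4 rows is kept; rows whose b.map_id has no match in c get NULL for c's columns.
Result: 4 row(s).

4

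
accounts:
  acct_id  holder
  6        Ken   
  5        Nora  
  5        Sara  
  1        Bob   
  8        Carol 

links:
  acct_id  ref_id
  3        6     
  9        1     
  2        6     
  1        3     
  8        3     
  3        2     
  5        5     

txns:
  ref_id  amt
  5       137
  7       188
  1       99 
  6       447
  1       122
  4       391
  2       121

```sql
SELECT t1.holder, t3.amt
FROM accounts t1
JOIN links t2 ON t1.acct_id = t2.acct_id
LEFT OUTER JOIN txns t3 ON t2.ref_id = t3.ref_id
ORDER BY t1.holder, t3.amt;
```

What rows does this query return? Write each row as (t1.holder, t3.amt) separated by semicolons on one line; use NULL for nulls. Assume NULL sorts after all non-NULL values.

Joins associate left-to-right: accounts INNER JOIN links on acct_id gives 4 intermediate row(s).
Then LEFT JOIN `txns t3` on ref_id: each of those 4 rows is kept; rows whose t2.ref_id has no match in t3 get NULL for t3's columns.

(Bob, NULL); (Carol, NULL); (Nora, 137); (Sara, 137)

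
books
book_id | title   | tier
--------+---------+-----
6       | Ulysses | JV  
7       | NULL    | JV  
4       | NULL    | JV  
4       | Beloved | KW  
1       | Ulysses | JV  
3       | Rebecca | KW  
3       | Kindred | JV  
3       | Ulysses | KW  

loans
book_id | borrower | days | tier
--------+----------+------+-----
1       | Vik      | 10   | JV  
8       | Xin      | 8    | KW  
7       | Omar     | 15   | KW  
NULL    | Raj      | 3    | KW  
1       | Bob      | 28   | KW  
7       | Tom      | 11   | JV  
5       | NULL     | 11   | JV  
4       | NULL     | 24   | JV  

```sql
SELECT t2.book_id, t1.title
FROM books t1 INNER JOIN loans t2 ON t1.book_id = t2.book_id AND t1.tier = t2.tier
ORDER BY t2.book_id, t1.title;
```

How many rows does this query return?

3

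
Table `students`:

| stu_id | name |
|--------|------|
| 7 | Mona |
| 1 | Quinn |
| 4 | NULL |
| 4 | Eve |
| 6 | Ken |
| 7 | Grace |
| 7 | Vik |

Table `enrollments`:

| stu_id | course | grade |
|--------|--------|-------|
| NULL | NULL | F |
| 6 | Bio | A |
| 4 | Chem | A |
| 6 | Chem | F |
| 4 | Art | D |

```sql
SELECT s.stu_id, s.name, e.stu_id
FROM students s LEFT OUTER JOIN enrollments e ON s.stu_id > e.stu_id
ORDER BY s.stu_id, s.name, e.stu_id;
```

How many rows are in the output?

LEFT JOIN keeps every row from `students`; unmatched rows get NULL for `enrollments`'s columns.
Matching on s.stu_id > e.stu_id. A NULL in a compared column never satisfies the condition.
Matched pairs: 14; unmatched s rows kept: 3.
Total: 14 matched + 3 padded = 17 rows.

17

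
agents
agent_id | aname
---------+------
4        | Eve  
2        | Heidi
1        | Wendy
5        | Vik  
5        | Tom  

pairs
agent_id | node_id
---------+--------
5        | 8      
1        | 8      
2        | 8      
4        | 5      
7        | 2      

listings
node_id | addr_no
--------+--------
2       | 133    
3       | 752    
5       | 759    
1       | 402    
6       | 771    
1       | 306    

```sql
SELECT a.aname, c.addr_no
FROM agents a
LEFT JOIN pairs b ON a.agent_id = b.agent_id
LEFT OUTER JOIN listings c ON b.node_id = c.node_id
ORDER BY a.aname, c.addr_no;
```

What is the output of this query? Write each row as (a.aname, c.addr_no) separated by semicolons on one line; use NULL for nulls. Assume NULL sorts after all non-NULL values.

Evaluate left to right. First `agents a LEFT JOIN pairs b` on agent_id: 5 row(s).
Then LEFT JOIN `listings c` on node_id: each of those 5 rows is kept; rows whose b.node_id has no match in c get NULL for c's columns.

(Eve, 759); (Heidi, NULL); (Tom, NULL); (Vik, NULL); (Wendy, NULL)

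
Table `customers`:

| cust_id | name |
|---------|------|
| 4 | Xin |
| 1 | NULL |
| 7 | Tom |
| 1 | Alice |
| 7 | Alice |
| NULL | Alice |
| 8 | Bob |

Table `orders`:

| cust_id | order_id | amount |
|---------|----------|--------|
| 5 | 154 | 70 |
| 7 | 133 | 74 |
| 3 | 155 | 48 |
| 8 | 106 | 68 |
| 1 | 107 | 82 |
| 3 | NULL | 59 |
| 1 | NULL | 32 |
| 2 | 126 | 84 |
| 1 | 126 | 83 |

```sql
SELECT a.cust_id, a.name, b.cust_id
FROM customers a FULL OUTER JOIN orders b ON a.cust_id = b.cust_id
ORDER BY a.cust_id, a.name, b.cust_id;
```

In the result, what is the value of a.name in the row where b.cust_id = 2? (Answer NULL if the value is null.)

NULL

FULL OUTER JOIN keeps every row from both sides; unmatched rows get NULL for the other side's columns.
Matching on a.cust_id = b.cust_id. A NULL in a compared column never satisfies the condition.
Matched pairs: 9; unmatched a rows kept: 2; unmatched b rows kept: 4.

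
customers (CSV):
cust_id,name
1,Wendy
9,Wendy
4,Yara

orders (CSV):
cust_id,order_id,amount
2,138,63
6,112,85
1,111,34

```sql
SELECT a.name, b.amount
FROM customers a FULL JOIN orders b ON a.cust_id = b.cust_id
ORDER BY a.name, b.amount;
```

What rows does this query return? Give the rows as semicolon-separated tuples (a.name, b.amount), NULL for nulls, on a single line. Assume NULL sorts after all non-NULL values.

FULL OUTER JOIN keeps every row from both sides; unmatched rows get NULL for the other side's columns.
Matching on a.cust_id = b.cust_id.
Matched pairs: 1; unmatched a rows kept: 2; unmatched b rows kept: 2.

(Wendy, 34); (Wendy, NULL); (Yara, NULL); (NULL, 63); (NULL, 85)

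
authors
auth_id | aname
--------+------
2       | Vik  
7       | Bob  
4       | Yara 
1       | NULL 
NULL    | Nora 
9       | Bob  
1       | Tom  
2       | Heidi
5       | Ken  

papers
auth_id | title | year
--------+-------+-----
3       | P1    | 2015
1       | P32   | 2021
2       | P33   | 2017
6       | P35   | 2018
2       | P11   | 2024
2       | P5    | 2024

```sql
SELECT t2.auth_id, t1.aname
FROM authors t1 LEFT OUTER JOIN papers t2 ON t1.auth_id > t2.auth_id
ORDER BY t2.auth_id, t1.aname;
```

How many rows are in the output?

27

LEFT JOIN keeps every row from `authors`; unmatched rows get NULL for `papers`'s columns.
Matching on t1.auth_id > t2.auth_id. A NULL in a compared column never satisfies the condition.
Matched pairs: 24; unmatched t1 rows kept: 3.
Total: 24 matched + 3 padded = 27 rows.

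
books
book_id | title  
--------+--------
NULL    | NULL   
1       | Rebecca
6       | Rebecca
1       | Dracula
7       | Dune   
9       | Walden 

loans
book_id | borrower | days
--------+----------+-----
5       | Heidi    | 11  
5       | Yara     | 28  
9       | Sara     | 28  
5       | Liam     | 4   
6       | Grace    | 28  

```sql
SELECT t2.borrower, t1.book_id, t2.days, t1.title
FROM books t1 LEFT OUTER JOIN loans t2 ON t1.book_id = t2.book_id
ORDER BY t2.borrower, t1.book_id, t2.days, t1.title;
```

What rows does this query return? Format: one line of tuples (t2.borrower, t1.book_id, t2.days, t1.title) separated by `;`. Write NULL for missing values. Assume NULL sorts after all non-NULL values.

LEFT JOIN keeps every row from `books`; unmatched rows get NULL for `loans`'s columns.
Matching on t1.book_id = t2.book_id. A NULL in a compared column never satisfies the condition.
- book_id=NULL: no t2 row matches, row kept with t2 columns NULL.
- book_id=1: no t2 row matches, row kept with t2 columns NULL.
- book_id=6: 1 matching t2 row(s), so 1 row(s) emitted.
- book_id=1: no t2 row matches, row kept with t2 columns NULL.
- book_id=7: no t2 row matches, row kept with t2 columns NULL.
- book_id=9: 1 matching t2 row(s), so 1 row(s) emitted.
After projecting and ordering:
t2.borrower | t1.book_id | t2.days | t1.title
Grace | 6 | 28 | Rebecca
Sara | 9 | 28 | Walden
NULL | 1 | NULL | Dracula
NULL | 1 | NULL | Rebecca
NULL | 7 | NULL | Dune
NULL | NULL | NULL | NULL

(Grace, 6, 28, Rebecca); (Sara, 9, 28, Walden); (NULL, 1, NULL, Dracula); (NULL, 1, NULL, Rebecca); (NULL, 7, NULL, Dune); (NULL, NULL, NULL, NULL)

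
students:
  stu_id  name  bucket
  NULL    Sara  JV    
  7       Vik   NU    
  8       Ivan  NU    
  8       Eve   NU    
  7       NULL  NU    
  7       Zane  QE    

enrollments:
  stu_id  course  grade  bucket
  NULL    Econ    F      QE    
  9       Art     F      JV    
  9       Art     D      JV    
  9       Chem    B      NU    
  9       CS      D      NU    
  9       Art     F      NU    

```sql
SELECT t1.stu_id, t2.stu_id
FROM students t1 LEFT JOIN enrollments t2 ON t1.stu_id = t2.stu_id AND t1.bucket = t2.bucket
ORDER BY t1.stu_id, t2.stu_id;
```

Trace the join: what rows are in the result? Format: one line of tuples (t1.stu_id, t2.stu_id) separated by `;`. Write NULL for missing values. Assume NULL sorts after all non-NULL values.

LEFT JOIN keeps every row from `students`; unmatched rows get NULL for `enrollments`'s columns.
Matching on t1.stu_id = t2.stu_id AND t1.bucket = t2.bucket. A NULL in a compared column never satisfies the condition.
- stu_id=NULL, bucket=JV: no t2 row matches, row kept with t2 columns NULL.
- stu_id=7, bucket=NU: no t2 row matches, row kept with t2 columns NULL.
- stu_id=8, bucket=NU: no t2 row matches, row kept with t2 columns NULL.
- stu_id=8, bucket=NU: no t2 row matches, row kept with t2 columns NULL.
- stu_id=7, bucket=NU: no t2 row matches, row kept with t2 columns NULL.
- stu_id=7, bucket=QE: no t2 row matches, row kept with t2 columns NULL.
After projecting and ordering:
t1.stu_id | t2.stu_id
7 | NULL
7 | NULL
7 | NULL
8 | NULL
8 | NULL
NULL | NULL

(7, NULL); (7, NULL); (7, NULL); (8, NULL); (8, NULL); (NULL, NULL)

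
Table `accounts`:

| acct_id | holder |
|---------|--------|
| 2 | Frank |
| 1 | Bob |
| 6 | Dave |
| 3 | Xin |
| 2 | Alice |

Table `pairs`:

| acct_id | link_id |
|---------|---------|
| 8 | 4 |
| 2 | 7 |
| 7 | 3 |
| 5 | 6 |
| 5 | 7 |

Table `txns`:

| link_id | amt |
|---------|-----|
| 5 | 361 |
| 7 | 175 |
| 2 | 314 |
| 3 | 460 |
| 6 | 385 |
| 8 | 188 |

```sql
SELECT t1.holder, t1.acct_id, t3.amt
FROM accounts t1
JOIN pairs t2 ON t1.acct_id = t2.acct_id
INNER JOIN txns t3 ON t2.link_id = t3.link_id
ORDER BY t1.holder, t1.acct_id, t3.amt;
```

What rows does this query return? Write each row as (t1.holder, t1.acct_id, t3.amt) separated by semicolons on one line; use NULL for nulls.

(Alice, 2, 175); (Frank, 2, 175)

Step 1 — t1 INNER JOIN t2 on acct_id → 2 row(s).
Then INNER JOIN `txns t3` on link_id: keep only rows whose t2.link_id appears in t3.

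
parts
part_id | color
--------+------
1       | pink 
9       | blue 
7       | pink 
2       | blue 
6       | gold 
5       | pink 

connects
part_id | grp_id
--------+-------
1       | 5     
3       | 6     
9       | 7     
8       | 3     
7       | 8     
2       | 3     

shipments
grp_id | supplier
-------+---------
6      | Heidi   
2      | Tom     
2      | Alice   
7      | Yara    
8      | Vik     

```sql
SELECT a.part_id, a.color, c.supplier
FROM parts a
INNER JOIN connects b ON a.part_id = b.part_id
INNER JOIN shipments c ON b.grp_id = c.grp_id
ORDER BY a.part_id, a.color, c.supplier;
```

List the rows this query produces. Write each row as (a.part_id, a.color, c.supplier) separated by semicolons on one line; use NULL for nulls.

Joins associate left-to-right: parts INNER JOIN connects on part_id gives 4 intermediate row(s).
Then INNER JOIN `shipments c` on grp_id: keep only rows whose b.grp_id appears in c.

(7, pink, Vik); (9, blue, Yara)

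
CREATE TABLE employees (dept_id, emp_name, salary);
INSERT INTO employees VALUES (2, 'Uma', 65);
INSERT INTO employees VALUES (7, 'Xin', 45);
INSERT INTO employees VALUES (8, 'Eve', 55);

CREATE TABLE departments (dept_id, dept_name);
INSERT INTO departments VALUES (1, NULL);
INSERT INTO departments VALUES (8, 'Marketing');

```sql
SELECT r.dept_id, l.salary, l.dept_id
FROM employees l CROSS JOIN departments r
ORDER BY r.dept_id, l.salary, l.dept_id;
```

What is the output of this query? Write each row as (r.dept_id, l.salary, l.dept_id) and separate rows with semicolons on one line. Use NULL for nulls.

CROSS JOIN pairs every row of `employees` with every row of `departments`: 3 × 2 = 6 rows.
After projecting and ordering:
r.dept_id | l.salary | l.dept_id
1 | 45 | 7
1 | 55 | 8
1 | 65 | 2
8 | 45 | 7
8 | 55 | 8
8 | 65 | 2

(1, 45, 7); (1, 55, 8); (1, 65, 2); (8, 45, 7); (8, 55, 8); (8, 65, 2)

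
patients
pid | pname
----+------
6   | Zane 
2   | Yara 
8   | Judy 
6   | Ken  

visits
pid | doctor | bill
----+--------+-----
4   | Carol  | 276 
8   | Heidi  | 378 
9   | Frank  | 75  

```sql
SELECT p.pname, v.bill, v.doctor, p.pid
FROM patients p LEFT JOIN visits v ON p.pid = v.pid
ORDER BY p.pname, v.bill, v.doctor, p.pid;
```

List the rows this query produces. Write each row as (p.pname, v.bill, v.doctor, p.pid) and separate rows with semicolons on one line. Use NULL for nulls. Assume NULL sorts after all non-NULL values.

(Judy, 378, Heidi, 8); (Ken, NULL, NULL, 6); (Yara, NULL, NULL, 2); (Zane, NULL, NULL, 6)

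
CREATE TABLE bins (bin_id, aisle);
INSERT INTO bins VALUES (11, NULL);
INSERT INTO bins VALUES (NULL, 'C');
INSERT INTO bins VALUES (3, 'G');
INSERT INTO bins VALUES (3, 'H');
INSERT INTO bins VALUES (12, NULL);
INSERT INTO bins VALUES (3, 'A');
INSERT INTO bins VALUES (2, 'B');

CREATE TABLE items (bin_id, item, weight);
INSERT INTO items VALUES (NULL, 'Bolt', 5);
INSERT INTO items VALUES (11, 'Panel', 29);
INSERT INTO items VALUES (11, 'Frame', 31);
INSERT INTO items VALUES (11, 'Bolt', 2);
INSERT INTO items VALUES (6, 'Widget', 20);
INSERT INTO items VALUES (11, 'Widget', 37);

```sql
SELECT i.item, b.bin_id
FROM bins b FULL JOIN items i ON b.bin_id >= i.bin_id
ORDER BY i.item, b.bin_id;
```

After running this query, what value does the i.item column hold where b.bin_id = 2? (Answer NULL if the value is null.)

NULL

FULL OUTER JOIN keeps every row from both sides; unmatched rows get NULL for the other side's columns.
Matching on b.bin_id >= i.bin_id. A NULL in a compared column never satisfies the condition.
- bin_id=11: 5 matching i row(s), so 5 row(s) emitted.
- bin_id=NULL: no i row matches, row kept with i columns NULL.
- bin_id=3: no i row matches, row kept with i columns NULL.
- bin_id=3: no i row matches, row kept with i columns NULL.
- bin_id=12: 5 matching i row(s), so 5 row(s) emitted.
- bin_id=3: no i row matches, row kept with i columns NULL.
- bin_id=2: no i row matches, row kept with i columns NULL.
- 1 i row(s) had no b match → kept, b columns NULL.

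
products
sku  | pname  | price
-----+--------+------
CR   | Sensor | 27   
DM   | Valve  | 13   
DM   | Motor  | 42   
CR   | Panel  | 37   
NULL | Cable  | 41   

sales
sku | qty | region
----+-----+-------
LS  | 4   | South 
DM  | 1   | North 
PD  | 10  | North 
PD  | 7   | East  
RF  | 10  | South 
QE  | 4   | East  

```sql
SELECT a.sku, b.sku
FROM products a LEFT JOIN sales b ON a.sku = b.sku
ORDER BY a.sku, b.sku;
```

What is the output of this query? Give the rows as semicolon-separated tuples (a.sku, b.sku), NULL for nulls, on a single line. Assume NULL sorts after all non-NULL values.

LEFT JOIN keeps every row from `products`; unmatched rows get NULL for `sales`'s columns.
Matching on a.sku = b.sku. A NULL in a compared column never satisfies the condition.
Matched pairs: 2; unmatched a rows kept: 3.

(CR, NULL); (CR, NULL); (DM, DM); (DM, DM); (NULL, NULL)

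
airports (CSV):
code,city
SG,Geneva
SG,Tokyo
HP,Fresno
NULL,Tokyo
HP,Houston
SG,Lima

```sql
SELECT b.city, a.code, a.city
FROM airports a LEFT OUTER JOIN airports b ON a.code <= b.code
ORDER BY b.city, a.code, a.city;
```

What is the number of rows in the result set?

LEFT JOIN keeps every row from `airports a`; unmatched rows get NULL for `airports b`'s columns.
Matching on a.code <= b.code. A NULL in a compared column never satisfies the condition.
- a row (code=SG): matches 3 b row(s) → 3 output row(s).
- a row (code=SG): matches 3 b row(s) → 3 output row(s).
- a row (code=HP): matches 5 b row(s) → 5 output row(s).
- a row (code=NULL): no match → kept, b columns NULL.
- a row (code=HP): matches 5 b row(s) → 5 output row(s).
- a row (code=SG): matches 3 b row(s) → 3 output row(s).
Total: 19 matched + 1 padded = 20 rows.

20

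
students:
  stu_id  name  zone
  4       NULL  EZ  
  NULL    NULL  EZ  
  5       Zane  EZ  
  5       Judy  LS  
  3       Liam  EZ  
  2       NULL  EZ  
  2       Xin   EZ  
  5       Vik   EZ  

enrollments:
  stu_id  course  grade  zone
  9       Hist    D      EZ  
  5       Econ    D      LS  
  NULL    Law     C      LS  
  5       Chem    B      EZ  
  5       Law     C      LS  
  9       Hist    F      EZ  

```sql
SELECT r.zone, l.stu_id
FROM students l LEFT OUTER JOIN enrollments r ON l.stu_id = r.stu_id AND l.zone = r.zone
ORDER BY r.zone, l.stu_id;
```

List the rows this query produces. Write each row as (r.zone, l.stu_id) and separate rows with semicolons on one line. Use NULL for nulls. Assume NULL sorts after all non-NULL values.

(EZ, 5); (EZ, 5); (LS, 5); (LS, 5); (NULL, 2); (NULL, 2); (NULL, 3); (NULL, 4); (NULL, NULL)

LEFT JOIN keeps every row from `students`; unmatched rows get NULL for `enrollments`'s columns.
Matching on l.stu_id = r.stu_id AND l.zone = r.zone. A NULL in a compared column never satisfies the condition.
- l[0] stu_id=4, zone=EZ → no match; kept with NULLs on the r side.
- l[1] stu_id=NULL, zone=EZ → no match; kept with NULLs on the r side.
- l[2] stu_id=5, zone=EZ → 1 match(es) in r → 1 row(s).
- l[3] stu_id=5, zone=LS → 2 match(es) in r → 2 row(s).
- l[4] stu_id=3, zone=EZ → no match; kept with NULLs on the r side.
- l[5] stu_id=2, zone=EZ → no match; kept with NULLs on the r side.
- l[6] stu_id=2, zone=EZ → no match; kept with NULLs on the r side.
- l[7] stu_id=5, zone=EZ → 1 match(es) in r → 1 row(s).
After projecting and ordering:
r.zone | l.stu_id
EZ | 5
EZ | 5
LS | 5
LS | 5
NULL | 2
NULL | 2
NULL | 3
NULL | 4
NULL | NULL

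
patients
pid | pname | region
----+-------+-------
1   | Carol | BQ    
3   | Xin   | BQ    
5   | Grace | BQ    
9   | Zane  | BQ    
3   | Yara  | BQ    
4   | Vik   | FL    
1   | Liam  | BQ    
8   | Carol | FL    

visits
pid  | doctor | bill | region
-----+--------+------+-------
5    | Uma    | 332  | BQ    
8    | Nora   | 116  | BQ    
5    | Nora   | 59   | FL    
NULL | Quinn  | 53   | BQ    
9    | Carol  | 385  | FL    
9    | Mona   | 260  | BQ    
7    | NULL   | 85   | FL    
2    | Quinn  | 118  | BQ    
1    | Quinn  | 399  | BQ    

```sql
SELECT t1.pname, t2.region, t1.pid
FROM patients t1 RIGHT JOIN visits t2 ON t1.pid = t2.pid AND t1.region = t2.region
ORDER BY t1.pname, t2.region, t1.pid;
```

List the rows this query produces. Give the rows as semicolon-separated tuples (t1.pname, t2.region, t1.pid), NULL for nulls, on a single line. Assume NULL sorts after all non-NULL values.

(Carol, BQ, 1); (Grace, BQ, 5); (Liam, BQ, 1); (Zane, BQ, 9); (NULL, BQ, NULL); (NULL, BQ, NULL); (NULL, BQ, NULL); (NULL, FL, NULL); (NULL, FL, NULL); (NULL, FL, NULL)

RIGHT JOIN keeps every row from `visits`; unmatched rows get NULL for `patients`'s columns.
Matching on t1.pid = t2.pid AND t1.region = t2.region. A NULL in a compared column never satisfies the condition.
- pid=1, region=BQ: 1 matching t2 row(s), so 1 row(s) emitted.
- pid=3, region=BQ: no matching t2 row.
- pid=5, region=BQ: 1 matching t2 row(s), so 1 row(s) emitted.
- pid=9, region=BQ: 1 matching t2 row(s), so 1 row(s) emitted.
- pid=3, region=BQ: no matching t2 row.
- pid=4, region=FL: no matching t2 row.
- pid=1, region=BQ: 1 matching t2 row(s), so 1 row(s) emitted.
- pid=8, region=FL: no matching t2 row.
- 6 t2 row(s) had no t1 match → kept, t1 columns NULL.
After projecting and ordering:
t1.pname | t2.region | t1.pid
Carol | BQ | 1
Grace | BQ | 5
Liam | BQ | 1
Zane | BQ | 9
NULL | BQ | NULL
NULL | BQ | NULL
NULL | BQ | NULL
NULL | FL | NULL
NULL | FL | NULL
NULL | FL | NULL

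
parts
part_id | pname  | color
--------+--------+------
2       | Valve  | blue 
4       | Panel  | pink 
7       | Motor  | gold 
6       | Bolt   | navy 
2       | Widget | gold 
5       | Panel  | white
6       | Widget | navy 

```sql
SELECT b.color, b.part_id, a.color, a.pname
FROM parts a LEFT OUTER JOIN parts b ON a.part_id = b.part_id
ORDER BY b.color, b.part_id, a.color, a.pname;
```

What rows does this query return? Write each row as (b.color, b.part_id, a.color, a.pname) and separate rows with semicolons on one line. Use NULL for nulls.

LEFT JOIN keeps every row from `parts a`; unmatched rows get NULL for `parts b`'s columns.
Matching on a.part_id = b.part_id.
- a[0] part_id=2 → 2 match(es) in b → 2 row(s).
- a[1] part_id=4 → 1 match(es) in b → 1 row(s).
- a[2] part_id=7 → 1 match(es) in b → 1 row(s).
- a[3] part_id=6 → 2 match(es) in b → 2 row(s).
- a[4] part_id=2 → 2 match(es) in b → 2 row(s).
- a[5] part_id=5 → 1 match(es) in b → 1 row(s).
- a[6] part_id=6 → 2 match(es) in b → 2 row(s).

(blue, 2, blue, Valve); (blue, 2, gold, Widget); (gold, 2, blue, Valve); (gold, 2, gold, Widget); (gold, 7, gold, Motor); (navy, 6, navy, Bolt); (navy, 6, navy, Bolt); (navy, 6, navy, Widget); (navy, 6, navy, Widget); (pink, 4, pink, Panel); (white, 5, white, Panel)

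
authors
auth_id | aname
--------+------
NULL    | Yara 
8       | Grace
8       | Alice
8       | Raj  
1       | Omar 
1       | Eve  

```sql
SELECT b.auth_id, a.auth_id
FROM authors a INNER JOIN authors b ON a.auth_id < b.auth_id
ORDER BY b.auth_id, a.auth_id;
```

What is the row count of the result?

INNER JOIN keeps only pairs where the ON condition holds.
Matching on a.auth_id < b.auth_id. A NULL in a compared column never satisfies the condition.
- a (auth_id=NULL) has no partner → excluded.
- a (auth_id=8) has no partner → excluded.
- a (auth_id=8) has no partner → excluded.
- a (auth_id=8) has no partner → excluded.
- a (auth_id=1) pairs with 3 row(s) of b.
- a (auth_id=1) pairs with 3 row(s) of b.
Total: 6 rows.

6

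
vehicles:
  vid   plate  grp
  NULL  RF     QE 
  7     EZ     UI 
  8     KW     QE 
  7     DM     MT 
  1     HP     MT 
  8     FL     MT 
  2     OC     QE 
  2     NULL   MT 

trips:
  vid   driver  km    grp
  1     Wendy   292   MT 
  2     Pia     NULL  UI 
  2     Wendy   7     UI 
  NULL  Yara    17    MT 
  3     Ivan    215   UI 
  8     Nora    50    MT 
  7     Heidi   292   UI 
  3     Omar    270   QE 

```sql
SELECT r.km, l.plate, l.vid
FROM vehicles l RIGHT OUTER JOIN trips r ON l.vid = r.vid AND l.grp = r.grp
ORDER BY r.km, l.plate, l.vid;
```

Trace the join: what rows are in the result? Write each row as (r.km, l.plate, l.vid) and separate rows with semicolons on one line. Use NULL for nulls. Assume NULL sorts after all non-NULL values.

RIGHT JOIN keeps every row from `trips`; unmatched rows get NULL for `vehicles`'s columns.
Matching on l.vid = r.vid AND l.grp = r.grp. A NULL in a compared column never satisfies the condition.
Matched pairs: 3; unmatched r rows kept: 5.

(7, NULL, NULL); (17, NULL, NULL); (50, FL, 8); (215, NULL, NULL); (270, NULL, NULL); (292, EZ, 7); (292, HP, 1); (NULL, NULL, NULL)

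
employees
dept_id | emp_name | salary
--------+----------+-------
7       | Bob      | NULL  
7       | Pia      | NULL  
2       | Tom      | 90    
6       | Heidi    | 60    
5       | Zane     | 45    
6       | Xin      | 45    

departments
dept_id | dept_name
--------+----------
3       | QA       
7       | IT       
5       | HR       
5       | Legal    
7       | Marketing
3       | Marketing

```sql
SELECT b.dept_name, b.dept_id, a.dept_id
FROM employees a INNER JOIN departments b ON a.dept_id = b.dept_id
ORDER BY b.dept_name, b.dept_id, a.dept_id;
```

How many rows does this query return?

INNER JOIN keeps only pairs where the ON condition holds.
Matching on a.dept_id = b.dept_id.
Matched pairs: 6.
Total: 6 rows.

6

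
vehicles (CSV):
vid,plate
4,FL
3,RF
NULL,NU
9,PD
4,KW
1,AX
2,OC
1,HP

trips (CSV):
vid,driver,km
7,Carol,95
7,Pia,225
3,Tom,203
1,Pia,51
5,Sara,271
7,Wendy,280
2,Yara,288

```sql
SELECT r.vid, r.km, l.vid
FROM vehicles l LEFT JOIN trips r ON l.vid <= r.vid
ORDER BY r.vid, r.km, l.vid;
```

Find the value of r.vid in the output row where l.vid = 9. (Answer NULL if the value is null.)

LEFT JOIN keeps every row from `vehicles`; unmatched rows get NULL for `trips`'s columns.
Matching on l.vid <= r.vid. A NULL in a compared column never satisfies the condition.
- l (vid=4) pairs with 4 row(s) of r.
- l (vid=3) pairs with 5 row(s) of r.
- l (vid=NULL) has no partner → padded with NULL.
- l (vid=9) has no partner → padded with NULL.
- l (vid=4) pairs with 4 row(s) of r.
- l (vid=1) pairs with 7 row(s) of r.
- l (vid=2) pairs with 6 row(s) of r.
- l (vid=1) pairs with 7 row(s) of r.

NULL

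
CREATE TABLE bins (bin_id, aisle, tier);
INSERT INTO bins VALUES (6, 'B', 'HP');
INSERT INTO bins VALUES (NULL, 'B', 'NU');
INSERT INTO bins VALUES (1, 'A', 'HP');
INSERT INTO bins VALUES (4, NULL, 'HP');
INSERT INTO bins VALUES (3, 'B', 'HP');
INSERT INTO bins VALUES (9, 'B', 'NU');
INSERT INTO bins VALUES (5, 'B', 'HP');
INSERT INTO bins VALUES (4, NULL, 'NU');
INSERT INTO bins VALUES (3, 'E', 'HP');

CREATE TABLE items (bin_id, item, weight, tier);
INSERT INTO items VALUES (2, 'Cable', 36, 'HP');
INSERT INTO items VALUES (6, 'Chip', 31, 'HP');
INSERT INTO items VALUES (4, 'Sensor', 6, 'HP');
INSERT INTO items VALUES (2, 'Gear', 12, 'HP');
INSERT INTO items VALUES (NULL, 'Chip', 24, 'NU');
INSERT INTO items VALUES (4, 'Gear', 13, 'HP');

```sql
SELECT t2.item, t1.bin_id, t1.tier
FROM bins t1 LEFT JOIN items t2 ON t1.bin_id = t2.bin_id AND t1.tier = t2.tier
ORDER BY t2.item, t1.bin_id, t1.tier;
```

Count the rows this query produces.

10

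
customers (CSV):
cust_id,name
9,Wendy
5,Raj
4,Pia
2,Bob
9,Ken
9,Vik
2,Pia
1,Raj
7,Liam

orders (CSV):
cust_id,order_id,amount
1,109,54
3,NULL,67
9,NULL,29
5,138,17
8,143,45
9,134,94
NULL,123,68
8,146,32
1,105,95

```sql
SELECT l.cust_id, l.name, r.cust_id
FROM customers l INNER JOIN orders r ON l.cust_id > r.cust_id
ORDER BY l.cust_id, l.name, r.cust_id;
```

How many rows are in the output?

32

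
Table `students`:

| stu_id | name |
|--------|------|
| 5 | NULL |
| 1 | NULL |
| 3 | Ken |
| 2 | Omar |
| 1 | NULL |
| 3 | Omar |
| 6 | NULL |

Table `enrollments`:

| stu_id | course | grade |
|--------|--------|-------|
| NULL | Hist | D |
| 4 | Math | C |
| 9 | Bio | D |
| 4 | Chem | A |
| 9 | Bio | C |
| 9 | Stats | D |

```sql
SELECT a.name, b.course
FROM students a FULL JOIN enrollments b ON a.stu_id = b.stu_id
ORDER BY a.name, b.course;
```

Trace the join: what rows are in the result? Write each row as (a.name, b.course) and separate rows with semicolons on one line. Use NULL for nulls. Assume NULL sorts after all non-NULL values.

(Ken, NULL); (Omar, NULL); (Omar, NULL); (NULL, Bio); (NULL, Bio); (NULL, Chem); (NULL, Hist); (NULL, Math); (NULL, Stats); (NULL, NULL); (NULL, NULL); (NULL, NULL); (NULL, NULL)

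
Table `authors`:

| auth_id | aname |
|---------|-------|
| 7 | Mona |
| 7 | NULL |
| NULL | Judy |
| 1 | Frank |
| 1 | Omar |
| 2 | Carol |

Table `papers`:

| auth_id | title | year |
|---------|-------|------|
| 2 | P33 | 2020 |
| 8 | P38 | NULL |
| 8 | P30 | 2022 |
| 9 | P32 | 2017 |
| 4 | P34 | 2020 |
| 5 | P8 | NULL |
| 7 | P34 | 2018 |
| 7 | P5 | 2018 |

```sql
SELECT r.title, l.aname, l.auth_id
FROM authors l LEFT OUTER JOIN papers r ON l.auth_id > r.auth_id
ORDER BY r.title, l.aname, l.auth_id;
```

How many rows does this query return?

10

LEFT JOIN keeps every row from `authors`; unmatched rows get NULL for `papers`'s columns.
Matching on l.auth_id > r.auth_id. A NULL in a compared column never satisfies the condition.
Matched pairs: 6; unmatched l rows kept: 4.
Total: 6 matched + 4 padded = 10 rows.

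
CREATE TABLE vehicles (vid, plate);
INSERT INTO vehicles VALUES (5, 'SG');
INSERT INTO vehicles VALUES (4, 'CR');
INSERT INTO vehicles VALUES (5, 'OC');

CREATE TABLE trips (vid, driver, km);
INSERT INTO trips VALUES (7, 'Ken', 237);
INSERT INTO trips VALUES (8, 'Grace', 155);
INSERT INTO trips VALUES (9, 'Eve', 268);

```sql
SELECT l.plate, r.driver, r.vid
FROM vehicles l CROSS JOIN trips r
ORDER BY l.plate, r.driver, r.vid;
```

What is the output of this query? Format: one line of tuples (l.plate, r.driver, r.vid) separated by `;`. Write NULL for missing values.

(CR, Eve, 9); (CR, Grace, 8); (CR, Ken, 7); (OC, Eve, 9); (OC, Grace, 8); (OC, Ken, 7); (SG, Eve, 9); (SG, Grace, 8); (SG, Ken, 7)

CROSS JOIN pairs every row of `vehicles` with every row of `trips`: 3 × 3 = 9 rows.
After projecting and ordering:
l.plate | r.driver | r.vid
CR | Eve | 9
CR | Grace | 8
CR | Ken | 7
OC | Eve | 9
OC | Grace | 8
OC | Ken | 7
SG | Eve | 9
SG | Grace | 8
SG | Ken | 7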